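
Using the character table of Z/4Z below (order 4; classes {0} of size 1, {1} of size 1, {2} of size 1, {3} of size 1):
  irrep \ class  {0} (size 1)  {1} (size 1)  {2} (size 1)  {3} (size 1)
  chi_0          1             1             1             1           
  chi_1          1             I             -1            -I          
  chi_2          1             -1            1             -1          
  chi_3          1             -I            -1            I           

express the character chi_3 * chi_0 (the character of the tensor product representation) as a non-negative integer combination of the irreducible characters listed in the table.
chi_3 tensor chi_0 = chi_3 (all other irreducibles have multiplicity 0).

Proof sketch: The character of a tensor product is the pointwise product (chi_3 * chi_0)(C) = chi_3(C) * chi_0(C):
  {0}: (1)*(1), {1}: (-I)*(1), {2}: (-1)*(1), {3}: (I)*(1)
so (chi_3 * chi_0) takes values
  {0} -> 1, {1} -> -I, {2} -> -1, {3} -> I.
Now take the inner product of this character with each irreducible chi from the table, <chi_3*chi_0, chi> = (1/4) sum_C |C| (chi_3*chi_0)(C) conj(chi(C)):
  <chi_3*chi_0, chi_0> = (1/4)[1*(1)*conj(1) + 1*(-I)*conj(1) + 1*(-1)*conj(1) + 1*(I)*conj(1)]
      = (1/4)[(1) + (-I) + (-1) + (I)] = 0/4 = 0
  <chi_3*chi_0, chi_1> = (1/4)[1*(1)*conj(1) + 1*(-I)*conj(I) + 1*(-1)*conj(-1) + 1*(I)*conj(-I)]
      = (1/4)[(1) + (-1) + (1) + (-1)] = 0/4 = 0
  <chi_3*chi_0, chi_2> = (1/4)[1*(1)*conj(1) + 1*(-I)*conj(-1) + 1*(-1)*conj(1) + 1*(I)*conj(-1)]
      = (1/4)[(1) + (I) + (-1) + (-I)] = 0/4 = 0
  <chi_3*chi_0, chi_3> = (1/4)[1*(1)*conj(1) + 1*(-I)*conj(-I) + 1*(-1)*conj(-1) + 1*(I)*conj(I)]
      = (1/4)[(1) + (1) + (1) + (1)] = 4/4 = 1
(Exp terms are combined using exp(i*s)*conj(exp(i*t)) = exp(i*(s-t)), and sums of them are collapsed using the identity that for every m > 1 the m distinct m-th roots of unity sum to 0, e.g. 1 + exp(2*I*pi/3) + exp(-2*I*pi/3) = 0.)
Hence the multiplicities are chi_3: 1. Dimension check: dim(chi_3)*dim(chi_0) = 1*1 = 1 and sum (mult * dim) = 1*1 = 1.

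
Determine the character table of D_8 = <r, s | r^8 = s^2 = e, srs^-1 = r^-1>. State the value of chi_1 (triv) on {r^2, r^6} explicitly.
Conjugacy classes: {e} of size 1, {r^4} of size 1, {r^1, r^7} of size 2, {r^2, r^6} of size 2, {r^3, r^5} of size 2, {s, sr^2, ...} of size 4, {sr, sr^3, ...} of size 4.
Character table:
  irrep \ class              {e} (size 1)  {r^4} (size 1)  {r^1, r^7} (size 2)  {r^2, r^6} (size 2)  {r^3, r^5} (size 2)  {s, sr^2, ...} (size 4)  {sr, sr^3, ...} (size 4)
  chi_1 (triv)               1             1               1                    1                    1                    1                        1                       
  chi_2 (sign: r->1, s->-1)  1             1               1                    1                    1                    -1                       -1                      
  chi_3 (r->-1, s->1)        1             1               -1                   1                    -1                   1                        -1                      
  chi_4 (r->-1, s->-1)       1             1               -1                   1                    -1                   -1                       1                       
  chi_5 (2d, j=1)            2             -2              sqrt(2)              0                    -sqrt(2)             0                        0                       
  chi_6 (2d, j=2)            2             2               0                    -2                   0                    0                        0                       
  chi_7 (2d, j=3)            2             -2              -sqrt(2)             0                    sqrt(2)              0                        0                       

Spot check: chi_1 (triv) on {r^2, r^6} = 1.

Justification: D_8 has order 2*8 = 16 with 7 conjugacy classes, hence 7 irreducibles. Sum of squared dims 1 + 1 + 1 + 1 + 4 + 4 + 4 = 16 = |G|. Linear characters come from the abelianisation; the 2-dimensional irreps have character r^k -> 2*cos(2*pi*j*k/8), reflections -> 0.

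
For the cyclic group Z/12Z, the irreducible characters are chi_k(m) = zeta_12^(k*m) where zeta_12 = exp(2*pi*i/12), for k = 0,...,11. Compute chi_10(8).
chi_10(8) = zeta_12^80 = exp(-2*I*pi/3)

Explanation: chi_10(8) = zeta_12^(10*8) = zeta_12^80. Since zeta_12^12 = 1, this equals zeta_12^8 = exp(2*pi*i*8/12) = exp(-2*I*pi/3).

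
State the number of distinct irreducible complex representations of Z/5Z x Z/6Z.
30

Details: The number of irreducible complex representations of a finite group equals its number of conjugacy classes. Z/5Z x Z/6Z is abelian of order 30, so every element is its own conjugacy class: 30 classes, so Z/5Z x Z/6Z (order 30) has exactly 30 irreducible complex representations.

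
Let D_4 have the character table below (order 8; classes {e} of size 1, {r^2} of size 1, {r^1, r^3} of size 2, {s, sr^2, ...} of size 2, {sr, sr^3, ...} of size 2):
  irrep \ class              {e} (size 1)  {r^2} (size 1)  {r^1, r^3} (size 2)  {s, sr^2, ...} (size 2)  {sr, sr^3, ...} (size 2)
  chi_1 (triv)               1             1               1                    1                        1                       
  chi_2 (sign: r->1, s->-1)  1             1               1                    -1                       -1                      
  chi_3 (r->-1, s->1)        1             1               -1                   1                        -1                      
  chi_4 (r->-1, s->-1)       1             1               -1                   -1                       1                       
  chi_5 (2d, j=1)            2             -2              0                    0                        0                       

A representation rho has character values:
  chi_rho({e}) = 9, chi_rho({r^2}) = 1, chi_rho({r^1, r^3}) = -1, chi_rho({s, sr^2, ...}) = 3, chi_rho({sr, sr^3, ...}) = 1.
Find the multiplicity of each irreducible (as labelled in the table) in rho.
Multiplicities: chi_1: 2, chi_2: 0, chi_3: 2, chi_4: 1, chi_5: 2.

Why: Use <chi_rho, chi> = (1/|G|) sum_C |C| * chi_rho(C) * conj(chi(C)) with |G| = 8 for each irreducible chi in the table:
  <chi_rho, chi_1> = (1/8)[1*(9)*conj(1) + 1*(1)*conj(1) + 2*(-1)*conj(1) + 2*(3)*conj(1) + 2*(1)*conj(1)]
      = (1/8)[(9) + (1) + (-2) + (6) + (2)] = 16/8 = 2
  <chi_rho, chi_2> = (1/8)[1*(9)*conj(1) + 1*(1)*conj(1) + 2*(-1)*conj(1) + 2*(3)*conj(-1) + 2*(1)*conj(-1)]
      = (1/8)[(9) + (1) + (-2) + (-6) + (-2)] = 0/8 = 0
  <chi_rho, chi_3> = (1/8)[1*(9)*conj(1) + 1*(1)*conj(1) + 2*(-1)*conj(-1) + 2*(3)*conj(1) + 2*(1)*conj(-1)]
      = (1/8)[(9) + (1) + (2) + (6) + (-2)] = 16/8 = 2
  <chi_rho, chi_4> = (1/8)[1*(9)*conj(1) + 1*(1)*conj(1) + 2*(-1)*conj(-1) + 2*(3)*conj(-1) + 2*(1)*conj(1)]
      = (1/8)[(9) + (1) + (2) + (-6) + (2)] = 8/8 = 1
  <chi_rho, chi_5> = (1/8)[1*(9)*conj(2) + 1*(1)*conj(-2) + 2*(-1)*conj(0) + 2*(3)*conj(0) + 2*(1)*conj(0)]
      = (1/8)[(18) + (-2) + (0) + (0) + (0)] = 16/8 = 2
Dimension check: dim(rho) = sum (mult * dim) = 2*1 + 0*1 + 2*1 + 1*1 + 2*2 = 9 = chi_rho(e) = 9.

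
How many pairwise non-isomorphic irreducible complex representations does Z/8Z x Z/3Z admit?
24

Details: The number of irreducible complex representations of a finite group equals its number of conjugacy classes. Z/8Z x Z/3Z is abelian of order 24, so every element is its own conjugacy class: 24 classes, so Z/8Z x Z/3Z (order 24) has exactly 24 irreducible complex representations.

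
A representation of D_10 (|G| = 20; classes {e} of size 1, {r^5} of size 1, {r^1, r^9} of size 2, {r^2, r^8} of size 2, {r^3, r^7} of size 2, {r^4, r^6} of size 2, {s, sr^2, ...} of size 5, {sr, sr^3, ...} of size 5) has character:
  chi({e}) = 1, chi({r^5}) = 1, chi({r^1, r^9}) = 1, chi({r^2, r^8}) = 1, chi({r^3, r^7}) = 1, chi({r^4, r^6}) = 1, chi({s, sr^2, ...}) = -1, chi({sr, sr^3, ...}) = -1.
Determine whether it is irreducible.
Irreducible: <chi, chi> = 1.

Working: <chi, chi> = (1/|G|) sum_C |C| * |chi(C)|^2 = (1/20)[1*|1|^2 + 1*|1|^2 + 2*|1|^2 + 2*|1|^2 + 2*|1|^2 + 2*|1|^2 + 5*|-1|^2 + 5*|-1|^2]
  = (1/20)[(1) + (1) + (2) + (2) + (2) + (2) + (5) + (5)] = 20/20 = 1.
A character is irreducible iff <chi, chi> = 1, so this representation is irreducible.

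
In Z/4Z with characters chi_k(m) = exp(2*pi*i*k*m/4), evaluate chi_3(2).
chi_3(2) = zeta_4^6 = -1

Reasoning: chi_3(2) = zeta_4^(3*2) = zeta_4^6. Since zeta_4^4 = 1, this equals zeta_4^2 = exp(2*pi*i*2/4) = -1.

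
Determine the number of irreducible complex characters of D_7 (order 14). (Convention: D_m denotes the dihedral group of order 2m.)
5

Derivation: The number of irreducible complex representations of a finite group equals its number of conjugacy classes. D_7 has 5 conjugacy classes ((n+3)/2 for n odd), so D_7 (order 14) has exactly 5 irreducible complex representations.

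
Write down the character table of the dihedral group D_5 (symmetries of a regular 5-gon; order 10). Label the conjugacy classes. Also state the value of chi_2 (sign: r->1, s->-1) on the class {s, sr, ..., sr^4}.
Conjugacy classes: {e} of size 1, {r^1, r^4} of size 2, {r^2, r^3} of size 2, {s, sr, ..., sr^4} of size 5.
Character table:
  irrep \ class              {e} (size 1)  {r^1, r^4} (size 2)  {r^2, r^3} (size 2)  {s, sr, ..., sr^4} (size 5)
  chi_1 (triv)               1             1                    1                    1                          
  chi_2 (sign: r->1, s->-1)  1             1                    1                    -1                         
  chi_3 (2d, j=1)            2             -1/2 + sqrt(5)/2     -sqrt(5)/2 - 1/2     0                          
  chi_4 (2d, j=2)            2             -sqrt(5)/2 - 1/2     -1/2 + sqrt(5)/2     0                          

Spot check: chi_2 (sign: r->1, s->-1) on {s, sr, ..., sr^4} = -1.

Proof sketch: D_5 has order 2*5 = 10 with 4 conjugacy classes, hence 4 irreducibles. Sum of squared dims 1 + 1 + 4 + 4 = 10 = |G|. Linear characters come from the abelianisation; the 2-dimensional irreps have character r^k -> 2*cos(2*pi*j*k/5), reflections -> 0.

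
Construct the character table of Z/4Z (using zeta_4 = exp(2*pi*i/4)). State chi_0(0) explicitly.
Character table of Z/4Z (irreps indexed chi_0,...,chi_3 with chi_k(m) = zeta_4^(k*m), zeta_4 = exp(2*pi*i/4)):
  irrep \ class  {0} (size 1)  {1} (size 1)  {2} (size 1)  {3} (size 1)
  chi_0          1             1             1             1           
  chi_1          1             I             -1            -I          
  chi_2          1             -1            1             -1          
  chi_3          1             -I            -1            I           

Spot check: chi_0(0) = zeta_4^(0*0) = zeta_4^0 = 1.

Argument: Z/4Z is abelian, so all 4 irreducible complex representations are 1-dimensional. They are given by chi_k(m) = zeta_4^(k*m) for k = 0,...,3. Row orthogonality: sum_m chi_k(m) conj(chi_l(m)) = 4 * [k = l].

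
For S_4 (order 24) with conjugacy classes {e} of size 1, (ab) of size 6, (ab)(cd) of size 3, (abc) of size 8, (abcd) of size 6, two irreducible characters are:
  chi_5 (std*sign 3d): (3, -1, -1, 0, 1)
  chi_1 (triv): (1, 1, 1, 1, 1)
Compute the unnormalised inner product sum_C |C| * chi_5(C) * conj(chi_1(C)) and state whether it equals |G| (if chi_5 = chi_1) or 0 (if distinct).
Sum = 0; so <chi_5, chi_1> = 0 (distinct irreducibles are orthogonal).

Justification: Compute term by term over conjugacy classes (|C| * chi_5(C) * conj(chi_1(C))):
  1*(3)*conj(1) + 6*(-1)*conj(1) + 3*(-1)*conj(1) + 8*(0)*conj(1) + 6*(1)*conj(1)
  = (3) + (-6) + (-3) + (0) + (6)
  = 0.
Dividing by |G| = 24 gives 0/24 = 0, matching the row-orthogonality relation <chi_5, chi_1> = [chi_5 = chi_1].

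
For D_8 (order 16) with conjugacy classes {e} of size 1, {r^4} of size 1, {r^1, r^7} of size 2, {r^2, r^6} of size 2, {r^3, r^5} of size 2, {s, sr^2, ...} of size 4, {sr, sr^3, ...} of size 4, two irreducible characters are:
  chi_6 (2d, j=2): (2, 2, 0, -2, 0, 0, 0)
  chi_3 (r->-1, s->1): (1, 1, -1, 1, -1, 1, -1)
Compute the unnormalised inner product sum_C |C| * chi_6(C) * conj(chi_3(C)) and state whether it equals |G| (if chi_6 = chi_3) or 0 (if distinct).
Sum = 0; so <chi_6, chi_3> = 0 (distinct irreducibles are orthogonal).

Compute term by term over conjugacy classes (|C| * chi_6(C) * conj(chi_3(C))):
  1*(2)*conj(1) + 1*(2)*conj(1) + 2*(0)*conj(-1) + 2*(-2)*conj(1) + 2*(0)*conj(-1) + 4*(0)*conj(1) + 4*(0)*conj(-1)
  = (2) + (2) + (0) + (-4) + (0) + (0) + (0)
  = 0.
Dividing by |G| = 16 gives 0/16 = 0, matching the row-orthogonality relation <chi_6, chi_3> = [chi_6 = chi_3].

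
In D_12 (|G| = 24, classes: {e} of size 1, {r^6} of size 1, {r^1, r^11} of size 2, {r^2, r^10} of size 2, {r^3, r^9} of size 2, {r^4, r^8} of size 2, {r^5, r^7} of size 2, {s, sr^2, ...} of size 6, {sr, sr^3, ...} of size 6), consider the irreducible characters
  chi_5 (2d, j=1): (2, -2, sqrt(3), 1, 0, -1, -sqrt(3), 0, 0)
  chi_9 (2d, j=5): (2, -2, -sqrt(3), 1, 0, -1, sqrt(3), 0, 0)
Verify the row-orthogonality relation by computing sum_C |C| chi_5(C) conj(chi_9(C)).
Sum = 0; so <chi_5, chi_9> = 0 (distinct irreducibles are orthogonal).

Argument: Compute term by term over conjugacy classes (|C| * chi_5(C) * conj(chi_9(C))):
  1*(2)*conj(2) + 1*(-2)*conj(-2) + 2*(sqrt(3))*conj(-sqrt(3)) + 2*(1)*conj(1) + 2*(0)*conj(0) + 2*(-1)*conj(-1) + 2*(-sqrt(3))*conj(sqrt(3)) + 6*(0)*conj(0) + 6*(0)*conj(0)
  = (4) + (4) + (-6) + (2) + (0) + (2) + (-6) + (0) + (0)
  = 0.
Dividing by |G| = 24 gives 0/24 = 0, matching the row-orthogonality relation <chi_5, chi_9> = [chi_5 = chi_9].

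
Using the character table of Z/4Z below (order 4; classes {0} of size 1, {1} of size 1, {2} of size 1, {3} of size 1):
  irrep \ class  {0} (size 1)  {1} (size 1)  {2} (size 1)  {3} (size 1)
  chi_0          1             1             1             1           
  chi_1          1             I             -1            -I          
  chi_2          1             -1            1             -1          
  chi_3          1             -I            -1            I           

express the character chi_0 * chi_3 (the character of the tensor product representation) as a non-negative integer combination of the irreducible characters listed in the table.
chi_0 tensor chi_3 = chi_3 (all other irreducibles have multiplicity 0).

Derivation: The character of a tensor product is the pointwise product (chi_0 * chi_3)(C) = chi_0(C) * chi_3(C):
  {0}: (1)*(1), {1}: (1)*(-I), {2}: (1)*(-1), {3}: (1)*(I)
so (chi_0 * chi_3) takes values
  {0} -> 1, {1} -> -I, {2} -> -1, {3} -> I.
Now take the inner product of this character with each irreducible chi from the table, <chi_0*chi_3, chi> = (1/4) sum_C |C| (chi_0*chi_3)(C) conj(chi(C)):
  <chi_0*chi_3, chi_0> = (1/4)[1*(1)*conj(1) + 1*(-I)*conj(1) + 1*(-1)*conj(1) + 1*(I)*conj(1)]
      = (1/4)[(1) + (-I) + (-1) + (I)] = 0/4 = 0
  <chi_0*chi_3, chi_1> = (1/4)[1*(1)*conj(1) + 1*(-I)*conj(I) + 1*(-1)*conj(-1) + 1*(I)*conj(-I)]
      = (1/4)[(1) + (-1) + (1) + (-1)] = 0/4 = 0
  <chi_0*chi_3, chi_2> = (1/4)[1*(1)*conj(1) + 1*(-I)*conj(-1) + 1*(-1)*conj(1) + 1*(I)*conj(-1)]
      = (1/4)[(1) + (I) + (-1) + (-I)] = 0/4 = 0
  <chi_0*chi_3, chi_3> = (1/4)[1*(1)*conj(1) + 1*(-I)*conj(-I) + 1*(-1)*conj(-1) + 1*(I)*conj(I)]
      = (1/4)[(1) + (1) + (1) + (1)] = 4/4 = 1
(Exp terms are combined using exp(i*s)*conj(exp(i*t)) = exp(i*(s-t)), and sums of them are collapsed using the identity that for every m > 1 the m distinct m-th roots of unity sum to 0, e.g. 1 + exp(2*I*pi/3) + exp(-2*I*pi/3) = 0.)
Hence the multiplicities are chi_3: 1. Dimension check: dim(chi_0)*dim(chi_3) = 1*1 = 1 and sum (mult * dim) = 1*1 = 1.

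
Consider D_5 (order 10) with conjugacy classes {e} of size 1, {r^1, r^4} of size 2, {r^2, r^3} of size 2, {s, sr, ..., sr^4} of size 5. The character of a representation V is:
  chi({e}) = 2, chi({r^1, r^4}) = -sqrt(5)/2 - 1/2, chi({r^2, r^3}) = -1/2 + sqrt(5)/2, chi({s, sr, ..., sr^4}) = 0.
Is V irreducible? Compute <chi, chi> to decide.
Irreducible: <chi, chi> = 1.

<chi, chi> = (1/|G|) sum_C |C| * |chi(C)|^2 = (1/10)[1*|2|^2 + 2*|-sqrt(5)/2 - 1/2|^2 + 2*|-1/2 + sqrt(5)/2|^2 + 5*|0|^2]
  = (1/10)[(4) + (sqrt(5) + 3) + (3 - sqrt(5)) + (0)] = 10/10 = 1.
A character is irreducible iff <chi, chi> = 1, so this representation is irreducible.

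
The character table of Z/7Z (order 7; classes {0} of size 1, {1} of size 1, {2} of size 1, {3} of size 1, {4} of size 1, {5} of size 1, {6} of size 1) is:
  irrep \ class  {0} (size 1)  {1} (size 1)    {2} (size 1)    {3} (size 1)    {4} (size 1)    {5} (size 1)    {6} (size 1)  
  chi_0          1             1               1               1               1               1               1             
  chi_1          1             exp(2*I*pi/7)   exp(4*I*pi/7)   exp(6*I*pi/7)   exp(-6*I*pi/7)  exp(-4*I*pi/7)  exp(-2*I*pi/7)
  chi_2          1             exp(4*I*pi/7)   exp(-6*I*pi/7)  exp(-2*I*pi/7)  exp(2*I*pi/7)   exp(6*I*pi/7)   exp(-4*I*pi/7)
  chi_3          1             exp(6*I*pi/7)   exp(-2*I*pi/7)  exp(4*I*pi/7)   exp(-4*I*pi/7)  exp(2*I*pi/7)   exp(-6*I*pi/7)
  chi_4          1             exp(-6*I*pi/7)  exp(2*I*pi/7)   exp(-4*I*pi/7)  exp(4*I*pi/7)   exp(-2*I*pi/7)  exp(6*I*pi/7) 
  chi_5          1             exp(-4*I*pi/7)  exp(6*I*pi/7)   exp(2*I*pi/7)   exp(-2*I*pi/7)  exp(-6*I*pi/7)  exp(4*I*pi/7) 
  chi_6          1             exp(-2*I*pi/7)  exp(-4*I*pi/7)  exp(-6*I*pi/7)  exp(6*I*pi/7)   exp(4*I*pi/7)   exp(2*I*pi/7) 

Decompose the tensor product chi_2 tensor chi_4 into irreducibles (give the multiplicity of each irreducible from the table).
chi_2 tensor chi_4 = chi_6 (all other irreducibles have multiplicity 0).

Explanation: The character of a tensor product is the pointwise product (chi_2 * chi_4)(C) = chi_2(C) * chi_4(C):
  {0}: (1)*(1), {1}: (exp(4*I*pi/7))*(exp(-6*I*pi/7)), {2}: (exp(-6*I*pi/7))*(exp(2*I*pi/7)), {3}: (exp(-2*I*pi/7))*(exp(-4*I*pi/7)), {4}: (exp(2*I*pi/7))*(exp(4*I*pi/7)), {5}: (exp(6*I*pi/7))*(exp(-2*I*pi/7)), {6}: (exp(-4*I*pi/7))*(exp(6*I*pi/7))
so (chi_2 * chi_4) takes values
  {0} -> 1, {1} -> exp(-2*I*pi/7), {2} -> exp(-4*I*pi/7), {3} -> exp(-6*I*pi/7), {4} -> exp(6*I*pi/7), {5} -> exp(4*I*pi/7), {6} -> exp(2*I*pi/7).
Now take the inner product of this character with each irreducible chi from the table, <chi_2*chi_4, chi> = (1/7) sum_C |C| (chi_2*chi_4)(C) conj(chi(C)):
  <chi_2*chi_4, chi_0> = (1/7)[1*(1)*conj(1) + 1*(exp(-2*I*pi/7))*conj(1) + 1*(exp(-4*I*pi/7))*conj(1) + 1*(exp(-6*I*pi/7))*conj(1) + 1*(exp(6*I*pi/7))*conj(1) + 1*(exp(4*I*pi/7))*conj(1) + 1*(exp(2*I*pi/7))*conj(1)]
      = (1/7)[(1) + (exp(-2*I*pi/7)) + (exp(-4*I*pi/7)) + (exp(-6*I*pi/7)) + (exp(6*I*pi/7)) + (exp(4*I*pi/7)) + (exp(2*I*pi/7))] = 0/7 = 0
  <chi_2*chi_4, chi_1> = (1/7)[1*(1)*conj(1) + 1*(exp(-2*I*pi/7))*conj(exp(2*I*pi/7)) + 1*(exp(-4*I*pi/7))*conj(exp(4*I*pi/7)) + 1*(exp(-6*I*pi/7))*conj(exp(6*I*pi/7)) + 1*(exp(6*I*pi/7))*conj(exp(-6*I*pi/7)) + 1*(exp(4*I*pi/7))*conj(exp(-4*I*pi/7)) + 1*(exp(2*I*pi/7))*conj(exp(-2*I*pi/7))]
      = (1/7)[(1) + (exp(-4*I*pi/7)) + (exp(6*I*pi/7)) + (exp(2*I*pi/7)) + (exp(-2*I*pi/7)) + (exp(-6*I*pi/7)) + (exp(4*I*pi/7))] = 0/7 = 0
  <chi_2*chi_4, chi_2> = (1/7)[1*(1)*conj(1) + 1*(exp(-2*I*pi/7))*conj(exp(4*I*pi/7)) + 1*(exp(-4*I*pi/7))*conj(exp(-6*I*pi/7)) + 1*(exp(-6*I*pi/7))*conj(exp(-2*I*pi/7)) + 1*(exp(6*I*pi/7))*conj(exp(2*I*pi/7)) + 1*(exp(4*I*pi/7))*conj(exp(6*I*pi/7)) + 1*(exp(2*I*pi/7))*conj(exp(-4*I*pi/7))]
      = (1/7)[(1) + (exp(-6*I*pi/7)) + (exp(2*I*pi/7)) + (exp(-4*I*pi/7)) + (exp(4*I*pi/7)) + (exp(-2*I*pi/7)) + (exp(6*I*pi/7))] = 0/7 = 0
  <chi_2*chi_4, chi_3> = (1/7)[1*(1)*conj(1) + 1*(exp(-2*I*pi/7))*conj(exp(6*I*pi/7)) + 1*(exp(-4*I*pi/7))*conj(exp(-2*I*pi/7)) + 1*(exp(-6*I*pi/7))*conj(exp(4*I*pi/7)) + 1*(exp(6*I*pi/7))*conj(exp(-4*I*pi/7)) + 1*(exp(4*I*pi/7))*conj(exp(2*I*pi/7)) + 1*(exp(2*I*pi/7))*conj(exp(-6*I*pi/7))]
      = (1/7)[(1) + (exp(6*I*pi/7)) + (exp(-2*I*pi/7)) + (exp(4*I*pi/7)) + (exp(-4*I*pi/7)) + (exp(2*I*pi/7)) + (exp(-6*I*pi/7))] = 0/7 = 0
  <chi_2*chi_4, chi_4> = (1/7)[1*(1)*conj(1) + 1*(exp(-2*I*pi/7))*conj(exp(-6*I*pi/7)) + 1*(exp(-4*I*pi/7))*conj(exp(2*I*pi/7)) + 1*(exp(-6*I*pi/7))*conj(exp(-4*I*pi/7)) + 1*(exp(6*I*pi/7))*conj(exp(4*I*pi/7)) + 1*(exp(4*I*pi/7))*conj(exp(-2*I*pi/7)) + 1*(exp(2*I*pi/7))*conj(exp(6*I*pi/7))]
      = (1/7)[(1) + (exp(4*I*pi/7)) + (exp(-6*I*pi/7)) + (exp(-2*I*pi/7)) + (exp(2*I*pi/7)) + (exp(6*I*pi/7)) + (exp(-4*I*pi/7))] = 0/7 = 0
  <chi_2*chi_4, chi_5> = (1/7)[1*(1)*conj(1) + 1*(exp(-2*I*pi/7))*conj(exp(-4*I*pi/7)) + 1*(exp(-4*I*pi/7))*conj(exp(6*I*pi/7)) + 1*(exp(-6*I*pi/7))*conj(exp(2*I*pi/7)) + 1*(exp(6*I*pi/7))*conj(exp(-2*I*pi/7)) + 1*(exp(4*I*pi/7))*conj(exp(-6*I*pi/7)) + 1*(exp(2*I*pi/7))*conj(exp(4*I*pi/7))]
      = (1/7)[(1) + (exp(2*I*pi/7)) + (exp(4*I*pi/7)) + (exp(6*I*pi/7)) + (exp(-6*I*pi/7)) + (exp(-4*I*pi/7)) + (exp(-2*I*pi/7))] = 0/7 = 0
  <chi_2*chi_4, chi_6> = (1/7)[1*(1)*conj(1) + 1*(exp(-2*I*pi/7))*conj(exp(-2*I*pi/7)) + 1*(exp(-4*I*pi/7))*conj(exp(-4*I*pi/7)) + 1*(exp(-6*I*pi/7))*conj(exp(-6*I*pi/7)) + 1*(exp(6*I*pi/7))*conj(exp(6*I*pi/7)) + 1*(exp(4*I*pi/7))*conj(exp(4*I*pi/7)) + 1*(exp(2*I*pi/7))*conj(exp(2*I*pi/7))]
      = (1/7)[(1) + (1) + (1) + (1) + (1) + (1) + (1)] = 7/7 = 1
(Exp terms are combined using exp(i*s)*conj(exp(i*t)) = exp(i*(s-t)), and sums of them are collapsed using the identity that for every m > 1 the m distinct m-th roots of unity sum to 0, e.g. 1 + exp(2*I*pi/3) + exp(-2*I*pi/3) = 0.)
Hence the multiplicities are chi_6: 1. Dimension check: dim(chi_2)*dim(chi_4) = 1*1 = 1 and sum (mult * dim) = 1*1 = 1.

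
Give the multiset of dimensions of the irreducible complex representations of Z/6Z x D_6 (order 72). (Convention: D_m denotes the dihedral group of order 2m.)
Dimensions: 1, 1, 1, 1, 1, 1, 1, 1, 1, 1, 1, 1, 1, 1, 1, 1, 1, 1, 1, 1, 1, 1, 1, 1, 2, 2, 2, 2, 2, 2, 2, 2, 2, 2, 2, 2

Explanation: There are 36 irreducibles (= number of conjugacy classes). Their dimensions d_i satisfy sum d_i^2 = |G| = 72: 1 + 1 + 1 + 1 + 1 + 1 + 1 + 1 + 1 + 1 + 1 + 1 + 1 + 1 + 1 + 1 + 1 + 1 + 1 + 1 + 1 + 1 + 1 + 1 + 4 + 4 + 4 + 4 + 4 + 4 + 4 + 4 + 4 + 4 + 4 + 4 = 72. (For the product with Z/6Z: each of the 6 1-dim characters of Z/6Z tensors with each irrep of D_6, giving 6 copies of each D_6-dimension.)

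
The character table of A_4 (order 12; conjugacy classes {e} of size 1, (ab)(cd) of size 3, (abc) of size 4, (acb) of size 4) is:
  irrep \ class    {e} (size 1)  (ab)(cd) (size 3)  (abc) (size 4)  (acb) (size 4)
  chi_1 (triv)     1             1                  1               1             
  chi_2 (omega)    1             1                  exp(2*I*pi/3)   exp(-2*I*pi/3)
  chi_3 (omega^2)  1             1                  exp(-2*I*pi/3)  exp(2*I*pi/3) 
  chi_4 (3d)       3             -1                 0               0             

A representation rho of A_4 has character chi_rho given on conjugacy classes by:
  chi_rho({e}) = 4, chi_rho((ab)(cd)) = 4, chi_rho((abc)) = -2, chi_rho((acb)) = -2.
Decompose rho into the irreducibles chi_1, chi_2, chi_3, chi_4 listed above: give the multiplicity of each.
Multiplicities: chi_1: 0, chi_2: 2, chi_3: 2, chi_4: 0.

Derivation: Use <chi_rho, chi> = (1/|G|) sum_C |C| * chi_rho(C) * conj(chi(C)) with |G| = 12 for each irreducible chi in the table:
  <chi_rho, chi_1> = (1/12)[1*(4)*conj(1) + 3*(4)*conj(1) + 4*(-2)*conj(1) + 4*(-2)*conj(1)]
      = (1/12)[(4) + (12) + (-8) + (-8)] = 0/12 = 0
  <chi_rho, chi_2> = (1/12)[1*(4)*conj(1) + 3*(4)*conj(1) + 4*(-2)*conj(exp(2*I*pi/3)) + 4*(-2)*conj(exp(-2*I*pi/3))]
      = (1/12)[(4) + (12) + (8 + 8*exp(2*I*pi/3)) + (8 + 8*exp(-2*I*pi/3))] = 24/12 = 2
  <chi_rho, chi_3> = (1/12)[1*(4)*conj(1) + 3*(4)*conj(1) + 4*(-2)*conj(exp(-2*I*pi/3)) + 4*(-2)*conj(exp(2*I*pi/3))]
      = (1/12)[(4) + (12) + (8 + 8*exp(-2*I*pi/3)) + (8 + 8*exp(2*I*pi/3))] = 24/12 = 2
  <chi_rho, chi_4> = (1/12)[1*(4)*conj(3) + 3*(4)*conj(-1) + 4*(-2)*conj(0) + 4*(-2)*conj(0)]
      = (1/12)[(12) + (-12) + (0) + (0)] = 0/12 = 0
(Exp terms are combined using exp(i*s)*conj(exp(i*t)) = exp(i*(s-t)), and sums of them are collapsed using the identity that for every m > 1 the m distinct m-th roots of unity sum to 0, e.g. 1 + exp(2*I*pi/3) + exp(-2*I*pi/3) = 0.)
Dimension check: dim(rho) = sum (mult * dim) = 0*1 + 2*1 + 2*1 + 0*3 = 4 = chi_rho(e) = 4.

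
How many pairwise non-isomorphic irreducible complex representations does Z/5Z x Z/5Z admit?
25

Reasoning: The number of irreducible complex representations of a finite group equals its number of conjugacy classes. Z/5Z x Z/5Z is abelian of order 25, so every element is its own conjugacy class: 25 classes, so Z/5Z x Z/5Z (order 25) has exactly 25 irreducible complex representations.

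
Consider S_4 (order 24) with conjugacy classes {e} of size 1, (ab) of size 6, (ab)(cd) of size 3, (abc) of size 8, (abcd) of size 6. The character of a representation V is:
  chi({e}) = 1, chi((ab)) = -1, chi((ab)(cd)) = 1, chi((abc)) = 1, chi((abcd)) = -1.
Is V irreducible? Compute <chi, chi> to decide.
Irreducible: <chi, chi> = 1.

Why: <chi, chi> = (1/|G|) sum_C |C| * |chi(C)|^2 = (1/24)[1*|1|^2 + 6*|-1|^2 + 3*|1|^2 + 8*|1|^2 + 6*|-1|^2]
  = (1/24)[(1) + (6) + (3) + (8) + (6)] = 24/24 = 1.
A character is irreducible iff <chi, chi> = 1, so this representation is irreducible.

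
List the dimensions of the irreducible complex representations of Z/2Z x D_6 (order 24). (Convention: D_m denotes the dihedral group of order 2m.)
Dimensions: 1, 1, 1, 1, 1, 1, 1, 1, 2, 2, 2, 2

Details: There are 12 irreducibles (= number of conjugacy classes). Their dimensions d_i satisfy sum d_i^2 = |G| = 24: 1 + 1 + 1 + 1 + 1 + 1 + 1 + 1 + 4 + 4 + 4 + 4 = 24. (For the product with Z/2Z: each of the 2 1-dim characters of Z/2Z tensors with each irrep of D_6, giving 2 copies of each D_6-dimension.)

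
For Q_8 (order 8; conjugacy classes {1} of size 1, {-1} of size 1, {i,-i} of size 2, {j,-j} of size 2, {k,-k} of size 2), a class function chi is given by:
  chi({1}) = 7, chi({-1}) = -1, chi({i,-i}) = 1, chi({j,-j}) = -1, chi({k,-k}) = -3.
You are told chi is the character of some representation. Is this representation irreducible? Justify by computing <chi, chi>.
Not irreducible (reducible): <chi, chi> = 9 > 1.

Details: <chi, chi> = (1/|G|) sum_C |C| * |chi(C)|^2 = (1/8)[1*|7|^2 + 1*|-1|^2 + 2*|1|^2 + 2*|-1|^2 + 2*|-3|^2]
  = (1/8)[(49) + (1) + (2) + (2) + (18)] = 72/8 = 9.
A character is irreducible iff <chi, chi> = 1, so this representation is reducible.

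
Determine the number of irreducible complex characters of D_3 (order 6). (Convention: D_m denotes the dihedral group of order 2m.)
3

Working: The number of irreducible complex representations of a finite group equals its number of conjugacy classes. D_3 has 3 conjugacy classes ((n+3)/2 for n odd), so D_3 (order 6) has exactly 3 irreducible complex representations.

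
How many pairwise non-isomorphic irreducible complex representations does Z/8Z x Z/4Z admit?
32

Proof sketch: The number of irreducible complex representations of a finite group equals its number of conjugacy classes. Z/8Z x Z/4Z is abelian of order 32, so every element is its own conjugacy class: 32 classes, so Z/8Z x Z/4Z (order 32) has exactly 32 irreducible complex representations.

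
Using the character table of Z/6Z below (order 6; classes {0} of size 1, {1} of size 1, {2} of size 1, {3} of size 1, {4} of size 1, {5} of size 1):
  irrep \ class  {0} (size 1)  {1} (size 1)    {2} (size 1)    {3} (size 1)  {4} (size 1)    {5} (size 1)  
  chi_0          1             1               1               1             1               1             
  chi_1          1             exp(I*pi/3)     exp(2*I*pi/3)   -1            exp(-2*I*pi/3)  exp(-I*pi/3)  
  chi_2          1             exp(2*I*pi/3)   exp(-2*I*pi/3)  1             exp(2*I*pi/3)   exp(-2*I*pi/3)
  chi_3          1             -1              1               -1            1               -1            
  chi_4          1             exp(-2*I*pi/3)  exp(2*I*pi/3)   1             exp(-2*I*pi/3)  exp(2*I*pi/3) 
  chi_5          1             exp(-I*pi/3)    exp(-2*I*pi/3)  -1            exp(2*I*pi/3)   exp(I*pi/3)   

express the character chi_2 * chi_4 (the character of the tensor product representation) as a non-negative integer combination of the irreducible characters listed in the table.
chi_2 tensor chi_4 = chi_0 (all other irreducibles have multiplicity 0).

Solution. The character of a tensor product is the pointwise product (chi_2 * chi_4)(C) = chi_2(C) * chi_4(C):
  {0}: (1)*(1), {1}: (exp(2*I*pi/3))*(exp(-2*I*pi/3)), {2}: (exp(-2*I*pi/3))*(exp(2*I*pi/3)), {3}: (1)*(1), {4}: (exp(2*I*pi/3))*(exp(-2*I*pi/3)), {5}: (exp(-2*I*pi/3))*(exp(2*I*pi/3))
so (chi_2 * chi_4) takes values
  {0} -> 1, {1} -> 1, {2} -> 1, {3} -> 1, {4} -> 1, {5} -> 1.
Now take the inner product of this character with each irreducible chi from the table, <chi_2*chi_4, chi> = (1/6) sum_C |C| (chi_2*chi_4)(C) conj(chi(C)):
  <chi_2*chi_4, chi_0> = (1/6)[1*(1)*conj(1) + 1*(1)*conj(1) + 1*(1)*conj(1) + 1*(1)*conj(1) + 1*(1)*conj(1) + 1*(1)*conj(1)]
      = (1/6)[(1) + (1) + (1) + (1) + (1) + (1)] = 6/6 = 1
  <chi_2*chi_4, chi_1> = (1/6)[1*(1)*conj(1) + 1*(1)*conj(exp(I*pi/3)) + 1*(1)*conj(exp(2*I*pi/3)) + 1*(1)*conj(-1) + 1*(1)*conj(exp(-2*I*pi/3)) + 1*(1)*conj(exp(-I*pi/3))]
      = (1/6)[(1) + (exp(-I*pi/3)) + (exp(-2*I*pi/3)) + (-1) + (exp(2*I*pi/3)) + (exp(I*pi/3))] = 0/6 = 0
  <chi_2*chi_4, chi_2> = (1/6)[1*(1)*conj(1) + 1*(1)*conj(exp(2*I*pi/3)) + 1*(1)*conj(exp(-2*I*pi/3)) + 1*(1)*conj(1) + 1*(1)*conj(exp(2*I*pi/3)) + 1*(1)*conj(exp(-2*I*pi/3))]
      = (1/6)[(1) + (exp(-2*I*pi/3)) + (exp(2*I*pi/3)) + (1) + (exp(-2*I*pi/3)) + (exp(2*I*pi/3))] = 0/6 = 0
  <chi_2*chi_4, chi_3> = (1/6)[1*(1)*conj(1) + 1*(1)*conj(-1) + 1*(1)*conj(1) + 1*(1)*conj(-1) + 1*(1)*conj(1) + 1*(1)*conj(-1)]
      = (1/6)[(1) + (-1) + (1) + (-1) + (1) + (-1)] = 0/6 = 0
  <chi_2*chi_4, chi_4> = (1/6)[1*(1)*conj(1) + 1*(1)*conj(exp(-2*I*pi/3)) + 1*(1)*conj(exp(2*I*pi/3)) + 1*(1)*conj(1) + 1*(1)*conj(exp(-2*I*pi/3)) + 1*(1)*conj(exp(2*I*pi/3))]
      = (1/6)[(1) + (exp(2*I*pi/3)) + (exp(-2*I*pi/3)) + (1) + (exp(2*I*pi/3)) + (exp(-2*I*pi/3))] = 0/6 = 0
  <chi_2*chi_4, chi_5> = (1/6)[1*(1)*conj(1) + 1*(1)*conj(exp(-I*pi/3)) + 1*(1)*conj(exp(-2*I*pi/3)) + 1*(1)*conj(-1) + 1*(1)*conj(exp(2*I*pi/3)) + 1*(1)*conj(exp(I*pi/3))]
      = (1/6)[(1) + (exp(I*pi/3)) + (exp(2*I*pi/3)) + (-1) + (exp(-2*I*pi/3)) + (exp(-I*pi/3))] = 0/6 = 0
(Exp terms are combined using exp(i*s)*conj(exp(i*t)) = exp(i*(s-t)), and sums of them are collapsed using the identity that for every m > 1 the m distinct m-th roots of unity sum to 0, e.g. 1 + exp(2*I*pi/3) + exp(-2*I*pi/3) = 0.)
Hence the multiplicities are chi_0: 1. Dimension check: dim(chi_2)*dim(chi_4) = 1*1 = 1 and sum (mult * dim) = 1*1 = 1.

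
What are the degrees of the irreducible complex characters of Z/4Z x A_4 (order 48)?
Dimensions: 1, 1, 1, 1, 1, 1, 1, 1, 1, 1, 1, 1, 3, 3, 3, 3

There are 16 irreducibles (= number of conjugacy classes). Their dimensions d_i satisfy sum d_i^2 = |G| = 48: 1 + 1 + 1 + 1 + 1 + 1 + 1 + 1 + 1 + 1 + 1 + 1 + 9 + 9 + 9 + 9 = 48. (For the product with Z/4Z: each of the 4 1-dim characters of Z/4Z tensors with each irrep of A_4, giving 4 copies of each A_4-dimension.)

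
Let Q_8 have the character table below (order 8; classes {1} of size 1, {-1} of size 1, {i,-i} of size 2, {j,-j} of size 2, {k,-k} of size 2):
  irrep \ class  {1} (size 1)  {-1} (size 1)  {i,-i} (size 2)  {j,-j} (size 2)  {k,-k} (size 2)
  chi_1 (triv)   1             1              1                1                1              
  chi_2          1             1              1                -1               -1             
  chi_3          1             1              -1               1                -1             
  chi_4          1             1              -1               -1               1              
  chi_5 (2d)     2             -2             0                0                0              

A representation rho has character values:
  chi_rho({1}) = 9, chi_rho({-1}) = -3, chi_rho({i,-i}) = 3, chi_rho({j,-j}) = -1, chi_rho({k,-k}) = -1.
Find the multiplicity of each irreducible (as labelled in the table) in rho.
Multiplicities: chi_1: 1, chi_2: 2, chi_3: 0, chi_4: 0, chi_5: 3.

Use <chi_rho, chi> = (1/|G|) sum_C |C| * chi_rho(C) * conj(chi(C)) with |G| = 8 for each irreducible chi in the table:
  <chi_rho, chi_1> = (1/8)[1*(9)*conj(1) + 1*(-3)*conj(1) + 2*(3)*conj(1) + 2*(-1)*conj(1) + 2*(-1)*conj(1)]
      = (1/8)[(9) + (-3) + (6) + (-2) + (-2)] = 8/8 = 1
  <chi_rho, chi_2> = (1/8)[1*(9)*conj(1) + 1*(-3)*conj(1) + 2*(3)*conj(1) + 2*(-1)*conj(-1) + 2*(-1)*conj(-1)]
      = (1/8)[(9) + (-3) + (6) + (2) + (2)] = 16/8 = 2
  <chi_rho, chi_3> = (1/8)[1*(9)*conj(1) + 1*(-3)*conj(1) + 2*(3)*conj(-1) + 2*(-1)*conj(1) + 2*(-1)*conj(-1)]
      = (1/8)[(9) + (-3) + (-6) + (-2) + (2)] = 0/8 = 0
  <chi_rho, chi_4> = (1/8)[1*(9)*conj(1) + 1*(-3)*conj(1) + 2*(3)*conj(-1) + 2*(-1)*conj(-1) + 2*(-1)*conj(1)]
      = (1/8)[(9) + (-3) + (-6) + (2) + (-2)] = 0/8 = 0
  <chi_rho, chi_5> = (1/8)[1*(9)*conj(2) + 1*(-3)*conj(-2) + 2*(3)*conj(0) + 2*(-1)*conj(0) + 2*(-1)*conj(0)]
      = (1/8)[(18) + (6) + (0) + (0) + (0)] = 24/8 = 3
Dimension check: dim(rho) = sum (mult * dim) = 1*1 + 2*1 + 0*1 + 0*1 + 3*2 = 9 = chi_rho(e) = 9.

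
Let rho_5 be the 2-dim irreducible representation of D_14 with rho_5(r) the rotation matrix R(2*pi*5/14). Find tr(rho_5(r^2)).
chi_{rho_5}(r^2) = 2*cos(2*pi*5*2/14) = -2*cos(3*pi/7)

Derivation: rho_5(r^2) is rotation by angle 2*pi*5*2/14, whose trace is 2*cos(2*pi*5*2/14) = -2*cos(3*pi/7).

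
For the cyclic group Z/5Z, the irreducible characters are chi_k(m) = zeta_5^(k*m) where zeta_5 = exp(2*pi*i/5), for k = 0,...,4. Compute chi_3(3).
chi_3(3) = zeta_5^9 = exp(-2*I*pi/5)

Working: chi_3(3) = zeta_5^(3*3) = zeta_5^9. Since zeta_5^5 = 1, this equals zeta_5^4 = exp(2*pi*i*4/5) = exp(-2*I*pi/5).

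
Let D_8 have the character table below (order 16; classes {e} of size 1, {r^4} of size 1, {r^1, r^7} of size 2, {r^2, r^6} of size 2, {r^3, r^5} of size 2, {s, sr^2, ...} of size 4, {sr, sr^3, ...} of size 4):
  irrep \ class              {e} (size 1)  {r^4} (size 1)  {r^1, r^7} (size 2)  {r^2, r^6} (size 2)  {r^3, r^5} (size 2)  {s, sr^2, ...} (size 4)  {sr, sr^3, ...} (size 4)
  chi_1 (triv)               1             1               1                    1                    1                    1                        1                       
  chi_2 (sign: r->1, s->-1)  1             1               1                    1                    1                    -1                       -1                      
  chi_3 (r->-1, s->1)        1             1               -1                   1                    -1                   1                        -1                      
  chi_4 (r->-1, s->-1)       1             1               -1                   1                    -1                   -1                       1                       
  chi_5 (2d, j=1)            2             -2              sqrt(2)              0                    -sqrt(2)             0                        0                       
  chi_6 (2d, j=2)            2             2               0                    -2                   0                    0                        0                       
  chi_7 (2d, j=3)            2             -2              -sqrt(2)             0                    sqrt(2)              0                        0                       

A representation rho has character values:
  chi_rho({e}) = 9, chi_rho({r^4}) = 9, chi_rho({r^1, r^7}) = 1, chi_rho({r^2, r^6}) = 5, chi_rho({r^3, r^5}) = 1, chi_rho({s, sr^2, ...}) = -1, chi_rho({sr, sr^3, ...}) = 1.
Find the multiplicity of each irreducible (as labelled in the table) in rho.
Multiplicities: chi_1: 2, chi_2: 2, chi_3: 1, chi_4: 2, chi_5: 0, chi_6: 1, chi_7: 0.

Explanation: Use <chi_rho, chi> = (1/|G|) sum_C |C| * chi_rho(C) * conj(chi(C)) with |G| = 16 for each irreducible chi in the table:
  <chi_rho, chi_1> = (1/16)[1*(9)*conj(1) + 1*(9)*conj(1) + 2*(1)*conj(1) + 2*(5)*conj(1) + 2*(1)*conj(1) + 4*(-1)*conj(1) + 4*(1)*conj(1)]
      = (1/16)[(9) + (9) + (2) + (10) + (2) + (-4) + (4)] = 32/16 = 2
  <chi_rho, chi_2> = (1/16)[1*(9)*conj(1) + 1*(9)*conj(1) + 2*(1)*conj(1) + 2*(5)*conj(1) + 2*(1)*conj(1) + 4*(-1)*conj(-1) + 4*(1)*conj(-1)]
      = (1/16)[(9) + (9) + (2) + (10) + (2) + (4) + (-4)] = 32/16 = 2
  <chi_rho, chi_3> = (1/16)[1*(9)*conj(1) + 1*(9)*conj(1) + 2*(1)*conj(-1) + 2*(5)*conj(1) + 2*(1)*conj(-1) + 4*(-1)*conj(1) + 4*(1)*conj(-1)]
      = (1/16)[(9) + (9) + (-2) + (10) + (-2) + (-4) + (-4)] = 16/16 = 1
  <chi_rho, chi_4> = (1/16)[1*(9)*conj(1) + 1*(9)*conj(1) + 2*(1)*conj(-1) + 2*(5)*conj(1) + 2*(1)*conj(-1) + 4*(-1)*conj(-1) + 4*(1)*conj(1)]
      = (1/16)[(9) + (9) + (-2) + (10) + (-2) + (4) + (4)] = 32/16 = 2
  <chi_rho, chi_5> = (1/16)[1*(9)*conj(2) + 1*(9)*conj(-2) + 2*(1)*conj(sqrt(2)) + 2*(5)*conj(0) + 2*(1)*conj(-sqrt(2)) + 4*(-1)*conj(0) + 4*(1)*conj(0)]
      = (1/16)[(18) + (-18) + (2*sqrt(2)) + (0) + (-2*sqrt(2)) + (0) + (0)] = 0/16 = 0
  <chi_rho, chi_6> = (1/16)[1*(9)*conj(2) + 1*(9)*conj(2) + 2*(1)*conj(0) + 2*(5)*conj(-2) + 2*(1)*conj(0) + 4*(-1)*conj(0) + 4*(1)*conj(0)]
      = (1/16)[(18) + (18) + (0) + (-20) + (0) + (0) + (0)] = 16/16 = 1
  <chi_rho, chi_7> = (1/16)[1*(9)*conj(2) + 1*(9)*conj(-2) + 2*(1)*conj(-sqrt(2)) + 2*(5)*conj(0) + 2*(1)*conj(sqrt(2)) + 4*(-1)*conj(0) + 4*(1)*conj(0)]
      = (1/16)[(18) + (-18) + (-2*sqrt(2)) + (0) + (2*sqrt(2)) + (0) + (0)] = 0/16 = 0
Dimension check: dim(rho) = sum (mult * dim) = 2*1 + 2*1 + 1*1 + 2*1 + 0*2 + 1*2 + 0*2 = 9 = chi_rho(e) = 9.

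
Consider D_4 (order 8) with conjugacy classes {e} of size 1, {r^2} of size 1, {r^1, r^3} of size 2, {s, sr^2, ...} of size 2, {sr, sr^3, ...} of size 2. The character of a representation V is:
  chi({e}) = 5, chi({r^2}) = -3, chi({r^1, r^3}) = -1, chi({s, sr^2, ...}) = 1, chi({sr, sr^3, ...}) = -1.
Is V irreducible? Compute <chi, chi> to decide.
Not irreducible (reducible): <chi, chi> = 5 > 1.

<chi, chi> = (1/|G|) sum_C |C| * |chi(C)|^2 = (1/8)[1*|5|^2 + 1*|-3|^2 + 2*|-1|^2 + 2*|1|^2 + 2*|-1|^2]
  = (1/8)[(25) + (9) + (2) + (2) + (2)] = 40/8 = 5.
A character is irreducible iff <chi, chi> = 1, so this representation is reducible.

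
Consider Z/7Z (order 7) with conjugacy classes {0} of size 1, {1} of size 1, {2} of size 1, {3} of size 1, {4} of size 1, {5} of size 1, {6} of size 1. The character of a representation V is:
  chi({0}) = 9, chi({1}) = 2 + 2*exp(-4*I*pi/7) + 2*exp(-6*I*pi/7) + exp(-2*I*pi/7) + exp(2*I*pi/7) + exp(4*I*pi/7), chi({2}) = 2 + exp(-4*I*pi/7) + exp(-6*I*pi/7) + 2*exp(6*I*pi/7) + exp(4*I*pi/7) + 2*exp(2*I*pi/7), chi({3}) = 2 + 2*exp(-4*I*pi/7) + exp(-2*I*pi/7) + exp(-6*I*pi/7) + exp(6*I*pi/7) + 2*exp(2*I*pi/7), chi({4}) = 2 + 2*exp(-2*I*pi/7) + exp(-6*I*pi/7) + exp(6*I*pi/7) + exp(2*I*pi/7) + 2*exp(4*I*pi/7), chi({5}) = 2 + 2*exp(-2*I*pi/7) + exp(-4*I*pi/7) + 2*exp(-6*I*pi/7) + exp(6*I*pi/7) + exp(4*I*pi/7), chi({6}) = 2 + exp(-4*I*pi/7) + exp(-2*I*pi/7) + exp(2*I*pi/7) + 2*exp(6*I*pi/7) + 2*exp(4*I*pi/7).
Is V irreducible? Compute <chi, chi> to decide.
Not irreducible (reducible): <chi, chi> = 15 > 1.

Explanation: <chi, chi> = (1/|G|) sum_C |C| * |chi(C)|^2 = (1/7)[1*|9|^2 + 1*|2 + 2*exp(-4*I*pi/7) + 2*exp(-6*I*pi/7) + exp(-2*I*pi/7) + exp(2*I*pi/7) + exp(4*I*pi/7)|^2 + 1*|2 + exp(-4*I*pi/7) + exp(-6*I*pi/7) + 2*exp(6*I*pi/7) + exp(4*I*pi/7) + 2*exp(2*I*pi/7)|^2 + 1*|2 + 2*exp(-4*I*pi/7) + exp(-2*I*pi/7) + exp(-6*I*pi/7) + exp(6*I*pi/7) + 2*exp(2*I*pi/7)|^2 + 1*|2 + 2*exp(-2*I*pi/7) + exp(-6*I*pi/7) + exp(6*I*pi/7) + exp(2*I*pi/7) + 2*exp(4*I*pi/7)|^2 + 1*|2 + 2*exp(-2*I*pi/7) + exp(-4*I*pi/7) + 2*exp(-6*I*pi/7) + exp(6*I*pi/7) + exp(4*I*pi/7)|^2 + 1*|2 + exp(-4*I*pi/7) + exp(-2*I*pi/7) + exp(2*I*pi/7) + 2*exp(6*I*pi/7) + 2*exp(4*I*pi/7)|^2]
  = (1/7)[(81) + (4) + (4) + (4) + (4) + (4) + (4)] = 105/7 = 15.
(Exp terms are combined using exp(i*s)*conj(exp(i*t)) = exp(i*(s-t)), and sums of them are collapsed using the identity that for every m > 1 the m distinct m-th roots of unity sum to 0, e.g. 1 + exp(2*I*pi/3) + exp(-2*I*pi/3) = 0.)
A character is irreducible iff <chi, chi> = 1, so this representation is reducible.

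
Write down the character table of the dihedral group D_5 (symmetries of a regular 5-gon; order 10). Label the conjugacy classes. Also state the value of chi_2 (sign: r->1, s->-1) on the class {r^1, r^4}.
Conjugacy classes: {e} of size 1, {r^1, r^4} of size 2, {r^2, r^3} of size 2, {s, sr, ..., sr^4} of size 5.
Character table:
  irrep \ class              {e} (size 1)  {r^1, r^4} (size 2)  {r^2, r^3} (size 2)  {s, sr, ..., sr^4} (size 5)
  chi_1 (triv)               1             1                    1                    1                          
  chi_2 (sign: r->1, s->-1)  1             1                    1                    -1                         
  chi_3 (2d, j=1)            2             -1/2 + sqrt(5)/2     -sqrt(5)/2 - 1/2     0                          
  chi_4 (2d, j=2)            2             -sqrt(5)/2 - 1/2     -1/2 + sqrt(5)/2     0                          

Spot check: chi_2 (sign: r->1, s->-1) on {r^1, r^4} = 1.

Derivation: D_5 has order 2*5 = 10 with 4 conjugacy classes, hence 4 irreducibles. Sum of squared dims 1 + 1 + 4 + 4 = 10 = |G|. Linear characters come from the abelianisation; the 2-dimensional irreps have character r^k -> 2*cos(2*pi*j*k/5), reflections -> 0.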